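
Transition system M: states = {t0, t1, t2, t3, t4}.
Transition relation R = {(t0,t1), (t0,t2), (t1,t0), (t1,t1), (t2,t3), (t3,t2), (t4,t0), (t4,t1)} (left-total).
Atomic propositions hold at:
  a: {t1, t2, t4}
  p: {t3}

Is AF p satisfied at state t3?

AF p: least fixpoint, start Z0 = {t3}, add states with every successor in Z. Z1 = {t2, t3}; fixed.
Sat(AF p) = {t2, t3}
t3 ∈ Sat(AF p) = {t2, t3}, so the formula holds at t3.

Yes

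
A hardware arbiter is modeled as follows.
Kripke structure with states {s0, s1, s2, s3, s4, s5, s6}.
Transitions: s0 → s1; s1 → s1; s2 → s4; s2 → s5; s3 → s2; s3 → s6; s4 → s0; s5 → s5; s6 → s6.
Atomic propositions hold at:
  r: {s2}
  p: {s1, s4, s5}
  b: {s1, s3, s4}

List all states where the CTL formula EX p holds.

{s0, s1, s2, s5}

Sat(EX p) = {s : some successor in {s1, s4, s5}} = {s0, s1, s2, s5}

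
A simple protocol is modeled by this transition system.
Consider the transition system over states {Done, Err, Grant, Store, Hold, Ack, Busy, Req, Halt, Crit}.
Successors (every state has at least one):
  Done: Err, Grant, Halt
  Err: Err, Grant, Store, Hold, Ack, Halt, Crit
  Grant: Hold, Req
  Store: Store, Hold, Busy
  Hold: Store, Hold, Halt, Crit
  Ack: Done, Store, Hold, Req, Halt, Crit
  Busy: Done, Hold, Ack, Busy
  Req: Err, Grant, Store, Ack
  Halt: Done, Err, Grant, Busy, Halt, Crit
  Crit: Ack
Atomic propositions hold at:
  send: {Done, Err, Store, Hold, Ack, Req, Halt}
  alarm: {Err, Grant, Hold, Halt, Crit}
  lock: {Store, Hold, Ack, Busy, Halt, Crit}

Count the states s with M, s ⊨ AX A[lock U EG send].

EG send: greatest fixpoint, start Z0 = {Done, Err, Store, Hold, Ack, Req, Halt}, keep only states in Sat with some successor in Z. Already a fixed point.
Sat(EG send) = {Done, Err, Store, Hold, Ack, Req, Halt}
A[lock U EG send]: least fixpoint, start Z0 = Sat(EG send) = {Done, Err, Store, Hold, Ack, Req, Halt}, add states in Sat(lock) with every successor in Z. Z1 = {Done, Err, Store, Hold, Ack, Req, Halt, Crit}; fixed.
Sat(A[lock U EG send]) = {Done, Err, Store, Hold, Ack, Req, Halt, Crit}
Sat(AX A[lock U EG send]) = {s : every successor in {Done, Err, Store, Hold, Ack, Req, Halt, Crit}} = {Grant, Hold, Ack, Crit}
|Sat(AX A[lock U EG send])| = |{Grant, Hold, Ack, Crit}| = 4.

4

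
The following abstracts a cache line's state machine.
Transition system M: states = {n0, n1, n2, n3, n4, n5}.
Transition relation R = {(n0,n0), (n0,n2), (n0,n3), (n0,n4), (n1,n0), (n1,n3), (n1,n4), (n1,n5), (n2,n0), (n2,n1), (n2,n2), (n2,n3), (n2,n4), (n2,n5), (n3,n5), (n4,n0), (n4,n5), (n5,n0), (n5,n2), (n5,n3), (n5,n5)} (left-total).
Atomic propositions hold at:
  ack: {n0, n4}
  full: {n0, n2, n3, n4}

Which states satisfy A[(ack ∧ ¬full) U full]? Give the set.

{n0, n2, n3, n4}

Sat(¬full) = {n1, n5}
Sat(ack ∧ ¬full) = ∅
A[(ack ∧ ¬full) U full]: least fixpoint, start Z0 = Sat(full) = {n0, n2, n3, n4}, add states in Sat(ack ∧ ¬full) with every successor in Z. Already a fixed point.
Sat(A[(ack ∧ ¬full) U full]) = {n0, n2, n3, n4}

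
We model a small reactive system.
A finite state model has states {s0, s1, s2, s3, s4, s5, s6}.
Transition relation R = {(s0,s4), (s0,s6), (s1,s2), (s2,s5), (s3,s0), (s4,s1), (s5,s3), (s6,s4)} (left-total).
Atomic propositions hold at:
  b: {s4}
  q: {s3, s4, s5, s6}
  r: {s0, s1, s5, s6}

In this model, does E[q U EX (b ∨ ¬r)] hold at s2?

Sat(¬r) = {s2, s3, s4}
Sat(b ∨ ¬r) = {s2, s3, s4}
Sat(EX (b ∨ ¬r)) = {s : some successor in {s2, s3, s4}} = {s0, s1, s5, s6}
E[q U EX (b ∨ ¬r)]: least fixpoint, start Z0 = Sat(EX (b ∨ ¬r)) = {s0, s1, s5, s6}, add states in Sat(q) with some successor in Z. Z1 = {s0, s1, s3, s4, s5, s6}; fixed.
Sat(E[q U EX (b ∨ ¬r)]) = {s0, s1, s3, s4, s5, s6}
s2 ∉ Sat(E[q U EX (b ∨ ¬r)]) = {s0, s1, s3, s4, s5, s6}, so the formula does not hold at s2.

No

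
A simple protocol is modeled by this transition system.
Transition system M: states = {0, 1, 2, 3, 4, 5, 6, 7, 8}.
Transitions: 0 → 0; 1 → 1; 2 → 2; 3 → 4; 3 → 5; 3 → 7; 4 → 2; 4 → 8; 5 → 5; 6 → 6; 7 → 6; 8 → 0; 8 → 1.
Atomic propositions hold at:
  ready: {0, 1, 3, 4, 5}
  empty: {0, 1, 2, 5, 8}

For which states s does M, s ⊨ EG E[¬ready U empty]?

{0, 1, 2, 5, 8}

Sat(¬ready) = {2, 6, 7, 8}
E[¬ready U empty]: least fixpoint, start Z0 = Sat(empty) = {0, 1, 2, 5, 8}, add states in Sat(¬ready) with some successor in Z. Already a fixed point.
Sat(E[¬ready U empty]) = {0, 1, 2, 5, 8}
EG E[¬ready U empty]: greatest fixpoint, start Z0 = {0, 1, 2, 5, 8}, keep only states in Sat with some successor in Z. Already a fixed point.
Sat(EG E[¬ready U empty]) = {0, 1, 2, 5, 8}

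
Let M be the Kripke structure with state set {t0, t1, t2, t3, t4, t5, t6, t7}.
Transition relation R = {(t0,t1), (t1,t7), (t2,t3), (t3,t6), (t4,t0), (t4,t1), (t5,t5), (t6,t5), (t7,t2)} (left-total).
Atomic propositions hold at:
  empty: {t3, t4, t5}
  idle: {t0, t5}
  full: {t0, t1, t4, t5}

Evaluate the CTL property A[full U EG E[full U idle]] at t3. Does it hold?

No

E[full U idle]: least fixpoint, start Z0 = Sat(idle) = {t0, t5}, add states in Sat(full) with some successor in Z. Z1 = {t0, t4, t5}; fixed.
Sat(E[full U idle]) = {t0, t4, t5}
EG E[full U idle]: greatest fixpoint, start Z0 = {t0, t4, t5}, keep only states in Sat with some successor in Z. Z1 = {t4, t5}; Z2 = {t5}; fixed.
Sat(EG E[full U idle]) = {t5}
A[full U EG E[full U idle]]: least fixpoint, start Z0 = Sat(EG E[full U idle]) = {t5}, add states in Sat(full) with every successor in Z. Already a fixed point.
Sat(A[full U EG E[full U idle]]) = {t5}
t3 ∉ Sat(A[full U EG E[full U idle]]) = {t5}, so the formula does not hold at t3.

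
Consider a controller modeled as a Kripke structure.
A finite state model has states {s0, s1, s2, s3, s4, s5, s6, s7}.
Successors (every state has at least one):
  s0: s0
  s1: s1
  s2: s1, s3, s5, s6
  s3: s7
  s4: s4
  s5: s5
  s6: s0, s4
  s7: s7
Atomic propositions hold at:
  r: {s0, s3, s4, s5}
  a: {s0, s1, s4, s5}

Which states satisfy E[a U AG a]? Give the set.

{s0, s1, s4, s5}

AG a: greatest fixpoint, start Z0 = {s0, s1, s4, s5}, keep only states in Sat with every successor in Z. Already a fixed point.
Sat(AG a) = {s0, s1, s4, s5}
E[a U AG a]: least fixpoint, start Z0 = Sat(AG a) = {s0, s1, s4, s5}, add states in Sat(a) with some successor in Z. Already a fixed point.
Sat(E[a U AG a]) = {s0, s1, s4, s5}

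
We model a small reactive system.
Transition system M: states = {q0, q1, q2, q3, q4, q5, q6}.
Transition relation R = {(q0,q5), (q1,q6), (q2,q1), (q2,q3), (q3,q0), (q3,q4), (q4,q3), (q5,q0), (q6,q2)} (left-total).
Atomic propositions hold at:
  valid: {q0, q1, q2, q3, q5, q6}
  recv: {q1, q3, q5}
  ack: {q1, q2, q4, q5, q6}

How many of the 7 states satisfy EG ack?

EG ack: greatest fixpoint, start Z0 = {q1, q2, q4, q5, q6}, keep only states in Sat with some successor in Z. Z1 = {q1, q2, q6}; fixed.
Sat(EG ack) = {q1, q2, q6}
|Sat(EG ack)| = |{q1, q2, q6}| = 3.

3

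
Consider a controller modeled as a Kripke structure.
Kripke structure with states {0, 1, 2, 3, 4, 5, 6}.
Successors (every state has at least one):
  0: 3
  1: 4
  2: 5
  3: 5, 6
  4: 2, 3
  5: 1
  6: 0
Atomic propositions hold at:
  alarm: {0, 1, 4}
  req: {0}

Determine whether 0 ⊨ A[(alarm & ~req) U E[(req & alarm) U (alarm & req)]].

Sat(~req) = {1, 2, 3, 4, 5, 6}
Sat(alarm & ~req) = {1, 4}
Sat(req & alarm) = {0}
Sat(alarm & req) = {0}
E[(req & alarm) U (alarm & req)]: least fixpoint, start Z0 = Sat((alarm & req)) = {0}, add states in Sat(req & alarm) with some successor in Z. Already a fixed point.
Sat(E[(req & alarm) U (alarm & req)]) = {0}
A[(alarm & ~req) U E[(req & alarm) U (alarm & req)]]: least fixpoint, start Z0 = Sat(E[(req & alarm) U (alarm & req)]) = {0}, add states in Sat(alarm & ~req) with every successor in Z. Already a fixed point.
Sat(A[(alarm & ~req) U E[(req & alarm) U (alarm & req)]]) = {0}
0 ∈ Sat(A[(alarm & ~req) U E[(req & alarm) U (alarm & req)]]) = {0}, so the formula holds at 0.

Yes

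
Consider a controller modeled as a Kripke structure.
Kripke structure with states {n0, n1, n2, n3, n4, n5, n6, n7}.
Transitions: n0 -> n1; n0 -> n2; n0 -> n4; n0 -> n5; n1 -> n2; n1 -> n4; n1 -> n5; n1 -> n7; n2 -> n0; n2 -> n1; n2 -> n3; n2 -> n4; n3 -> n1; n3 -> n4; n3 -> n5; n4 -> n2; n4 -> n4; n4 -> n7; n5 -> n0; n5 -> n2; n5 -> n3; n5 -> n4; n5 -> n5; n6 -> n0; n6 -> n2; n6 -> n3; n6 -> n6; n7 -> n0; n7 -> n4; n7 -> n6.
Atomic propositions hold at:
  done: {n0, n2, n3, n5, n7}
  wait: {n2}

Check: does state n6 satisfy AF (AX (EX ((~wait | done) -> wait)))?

Sat(~wait) = {n0, n1, n3, n4, n5, n6, n7}
Sat(~wait | done) = {n0, n1, n2, n3, n4, n5, n6, n7}
Sat((~wait | done) -> wait) = {n2}
Sat(EX ((~wait | done) -> wait)) = {s : some successor in {n2}} = {n0, n1, n4, n5, n6}
Sat(AX (EX ((~wait | done) -> wait))) = {s : every successor in {n0, n1, n4, n5, n6}} = {n3, n7}
AF (AX (EX ((~wait | done) -> wait))): least fixpoint, start Z0 = {n3, n7}, add states with every successor in Z. Already a fixed point.
Sat(AF (AX (EX ((~wait | done) -> wait)))) = {n3, n7}
n6 ∉ Sat(AF (AX (EX ((~wait | done) -> wait)))) = {n3, n7}, so the formula does not hold at n6.

No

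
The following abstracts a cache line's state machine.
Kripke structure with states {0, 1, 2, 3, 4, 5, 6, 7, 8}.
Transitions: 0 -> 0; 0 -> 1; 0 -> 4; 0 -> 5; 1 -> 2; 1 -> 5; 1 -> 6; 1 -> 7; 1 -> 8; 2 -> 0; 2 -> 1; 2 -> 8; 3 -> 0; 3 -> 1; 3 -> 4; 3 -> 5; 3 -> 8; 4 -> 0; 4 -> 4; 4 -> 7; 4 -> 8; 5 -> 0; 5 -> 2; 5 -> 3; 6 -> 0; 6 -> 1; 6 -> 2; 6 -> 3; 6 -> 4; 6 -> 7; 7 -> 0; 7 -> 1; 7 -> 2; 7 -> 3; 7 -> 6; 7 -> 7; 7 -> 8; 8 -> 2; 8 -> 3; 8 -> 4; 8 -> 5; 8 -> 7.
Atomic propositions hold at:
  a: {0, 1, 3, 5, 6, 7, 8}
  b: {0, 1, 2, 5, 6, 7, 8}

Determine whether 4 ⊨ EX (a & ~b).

No

Sat(~b) = {3, 4}
Sat(a & ~b) = {3}
Sat(EX (a & ~b)) = {s : some successor in {3}} = {5, 6, 7, 8}
4 ∉ Sat(EX (a & ~b)) = {5, 6, 7, 8}, so the formula does not hold at 4.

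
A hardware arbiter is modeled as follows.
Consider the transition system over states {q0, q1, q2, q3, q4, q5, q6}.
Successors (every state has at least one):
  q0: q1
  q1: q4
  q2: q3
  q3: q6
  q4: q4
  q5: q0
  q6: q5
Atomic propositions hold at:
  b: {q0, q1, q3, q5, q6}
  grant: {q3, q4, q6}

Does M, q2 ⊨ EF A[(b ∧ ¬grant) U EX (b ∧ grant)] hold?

Sat(¬grant) = {q0, q1, q2, q5}
Sat(b ∧ ¬grant) = {q0, q1, q5}
Sat(b ∧ grant) = {q3, q6}
Sat(EX (b ∧ grant)) = {s : some successor in {q3, q6}} = {q2, q3}
A[(b ∧ ¬grant) U EX (b ∧ grant)]: least fixpoint, start Z0 = Sat(EX (b ∧ grant)) = {q2, q3}, add states in Sat(b ∧ ¬grant) with every successor in Z. Already a fixed point.
Sat(A[(b ∧ ¬grant) U EX (b ∧ grant)]) = {q2, q3}
EF A[(b ∧ ¬grant) U EX (b ∧ grant)]: least fixpoint, start Z0 = {q2, q3}, add states with some successor in Z. Already a fixed point.
Sat(EF A[(b ∧ ¬grant) U EX (b ∧ grant)]) = {q2, q3}
q2 ∈ Sat(EF A[(b ∧ ¬grant) U EX (b ∧ grant)]) = {q2, q3}, so the formula holds at q2.

Yes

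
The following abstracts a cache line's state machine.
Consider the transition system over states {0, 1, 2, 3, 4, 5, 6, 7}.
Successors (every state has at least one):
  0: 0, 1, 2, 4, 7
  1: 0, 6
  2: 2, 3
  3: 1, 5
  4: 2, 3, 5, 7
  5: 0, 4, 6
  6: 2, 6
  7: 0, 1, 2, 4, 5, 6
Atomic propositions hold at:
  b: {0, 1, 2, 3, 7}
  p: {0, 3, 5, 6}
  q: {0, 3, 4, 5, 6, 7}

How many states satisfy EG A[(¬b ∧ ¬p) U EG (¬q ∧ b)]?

Sat(¬b) = {4, 5, 6}
Sat(¬p) = {1, 2, 4, 7}
Sat(¬b ∧ ¬p) = {4}
Sat(¬q) = {1, 2}
Sat(¬q ∧ b) = {1, 2}
EG (¬q ∧ b): greatest fixpoint, start Z0 = {1, 2}, keep only states in Sat with some successor in Z. Z1 = {2}; fixed.
Sat(EG (¬q ∧ b)) = {2}
A[(¬b ∧ ¬p) U EG (¬q ∧ b)]: least fixpoint, start Z0 = Sat(EG (¬q ∧ b)) = {2}, add states in Sat(¬b ∧ ¬p) with every successor in Z. Already a fixed point.
Sat(A[(¬b ∧ ¬p) U EG (¬q ∧ b)]) = {2}
EG A[(¬b ∧ ¬p) U EG (¬q ∧ b)]: greatest fixpoint, start Z0 = {2}, keep only states in Sat with some successor in Z. Already a fixed point.
Sat(EG A[(¬b ∧ ¬p) U EG (¬q ∧ b)]) = {2}
|Sat(EG A[(¬b ∧ ¬p) U EG (¬q ∧ b)])| = |{2}| = 1.

1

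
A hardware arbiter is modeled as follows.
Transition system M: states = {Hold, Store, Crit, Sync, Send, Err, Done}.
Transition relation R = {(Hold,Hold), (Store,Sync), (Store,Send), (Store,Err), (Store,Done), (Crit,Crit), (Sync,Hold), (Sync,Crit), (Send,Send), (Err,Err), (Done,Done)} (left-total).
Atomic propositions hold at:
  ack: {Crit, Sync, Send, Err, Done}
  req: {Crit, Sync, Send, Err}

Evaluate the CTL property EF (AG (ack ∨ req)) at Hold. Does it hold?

No

Sat(ack ∨ req) = {Crit, Sync, Send, Err, Done}
AG (ack ∨ req): greatest fixpoint, start Z0 = {Crit, Sync, Send, Err, Done}, keep only states in Sat with every successor in Z. Z1 = {Crit, Send, Err, Done}; fixed.
Sat(AG (ack ∨ req)) = {Crit, Send, Err, Done}
EF (AG (ack ∨ req)): least fixpoint, start Z0 = {Crit, Send, Err, Done}, add states with some successor in Z. Z1 = {Store, Crit, Sync, Send, Err, Done}; fixed.
Sat(EF (AG (ack ∨ req))) = {Store, Crit, Sync, Send, Err, Done}
Hold ∉ Sat(EF (AG (ack ∨ req))) = {Store, Crit, Sync, Send, Err, Done}, so the formula does not hold at Hold.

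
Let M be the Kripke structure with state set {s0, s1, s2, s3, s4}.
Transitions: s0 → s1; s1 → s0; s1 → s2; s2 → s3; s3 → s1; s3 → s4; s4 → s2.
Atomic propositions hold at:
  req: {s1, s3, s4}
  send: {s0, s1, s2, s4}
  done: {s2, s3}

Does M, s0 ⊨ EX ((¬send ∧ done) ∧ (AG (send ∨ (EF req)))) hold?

No

Sat(¬send) = {s3}
Sat(¬send ∧ done) = {s3}
EF req: least fixpoint, start Z0 = {s1, s3, s4}, add states with some successor in Z. Z1 = {s0, s1, s2, s3, s4}; fixed.
Sat(EF req) = {s0, s1, s2, s3, s4}
Sat(send ∨ (EF req)) = {s0, s1, s2, s3, s4}
AG (send ∨ (EF req)): greatest fixpoint, start Z0 = {s0, s1, s2, s3, s4}, keep only states in Sat with every successor in Z. Already a fixed point.
Sat(AG (send ∨ (EF req))) = {s0, s1, s2, s3, s4}
Sat((¬send ∧ done) ∧ (AG (send ∨ (EF req)))) = {s3}
Sat(EX ((¬send ∧ done) ∧ (AG (send ∨ (EF req))))) = {s : some successor in {s3}} = {s2}
s0 ∉ Sat(EX ((¬send ∧ done) ∧ (AG (send ∨ (EF req))))) = {s2}, so the formula does not hold at s0.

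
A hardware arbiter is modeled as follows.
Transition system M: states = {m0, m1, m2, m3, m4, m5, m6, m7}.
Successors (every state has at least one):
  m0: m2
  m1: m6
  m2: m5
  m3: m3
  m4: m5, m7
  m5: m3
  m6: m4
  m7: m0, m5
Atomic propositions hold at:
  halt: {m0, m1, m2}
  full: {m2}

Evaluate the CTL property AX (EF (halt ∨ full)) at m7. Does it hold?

No

Sat(halt ∨ full) = {m0, m1, m2}
EF (halt ∨ full): least fixpoint, start Z0 = {m0, m1, m2}, add states with some successor in Z. Z1 = {m0, m1, m2, m7}; Z2 = {m0, m1, m2, m4, m7}; Z3 = {m0, m1, m2, m4, m6, m7}; fixed.
Sat(EF (halt ∨ full)) = {m0, m1, m2, m4, m6, m7}
Sat(AX (EF (halt ∨ full))) = {s : every successor in {m0, m1, m2, m4, m6, m7}} = {m0, m1, m6}
m7 ∉ Sat(AX (EF (halt ∨ full))) = {m0, m1, m6}, so the formula does not hold at m7.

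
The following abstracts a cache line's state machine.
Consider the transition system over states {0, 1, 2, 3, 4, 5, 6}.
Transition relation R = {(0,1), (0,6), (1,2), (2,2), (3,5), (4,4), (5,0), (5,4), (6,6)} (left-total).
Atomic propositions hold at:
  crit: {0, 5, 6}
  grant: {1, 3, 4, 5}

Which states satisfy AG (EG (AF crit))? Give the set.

AF crit: least fixpoint, start Z0 = {0, 5, 6}, add states with every successor in Z. Z1 = {0, 3, 5, 6}; fixed.
Sat(AF crit) = {0, 3, 5, 6}
EG (AF crit): greatest fixpoint, start Z0 = {0, 3, 5, 6}, keep only states in Sat with some successor in Z. Already a fixed point.
Sat(EG (AF crit)) = {0, 3, 5, 6}
AG (EG (AF crit)): greatest fixpoint, start Z0 = {0, 3, 5, 6}, keep only states in Sat with every successor in Z. Z1 = {3, 6}; Z2 = {6}; fixed.
Sat(AG (EG (AF crit))) = {6}

{6}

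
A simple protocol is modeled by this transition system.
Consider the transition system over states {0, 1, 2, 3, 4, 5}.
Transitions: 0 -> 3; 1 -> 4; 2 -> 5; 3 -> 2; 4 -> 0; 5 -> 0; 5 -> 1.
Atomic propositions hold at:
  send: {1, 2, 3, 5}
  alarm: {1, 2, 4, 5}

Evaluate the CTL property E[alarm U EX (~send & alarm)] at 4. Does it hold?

Sat(~send) = {0, 4}
Sat(~send & alarm) = {4}
Sat(EX (~send & alarm)) = {s : some successor in {4}} = {1}
E[alarm U EX (~send & alarm)]: least fixpoint, start Z0 = Sat(EX (~send & alarm)) = {1}, add states in Sat(alarm) with some successor in Z. Z1 = {1, 5}; Z2 = {1, 2, 5}; fixed.
Sat(E[alarm U EX (~send & alarm)]) = {1, 2, 5}
4 ∉ Sat(E[alarm U EX (~send & alarm)]) = {1, 2, 5}, so the formula does not hold at 4.

No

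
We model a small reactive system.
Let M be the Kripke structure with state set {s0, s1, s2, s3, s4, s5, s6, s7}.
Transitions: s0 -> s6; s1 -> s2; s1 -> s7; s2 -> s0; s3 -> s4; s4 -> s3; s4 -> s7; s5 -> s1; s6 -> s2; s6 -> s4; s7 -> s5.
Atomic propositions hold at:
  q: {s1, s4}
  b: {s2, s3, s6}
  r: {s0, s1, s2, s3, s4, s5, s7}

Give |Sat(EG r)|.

5

EG r: greatest fixpoint, start Z0 = {s0, s1, s2, s3, s4, s5, s7}, keep only states in Sat with some successor in Z. Z1 = {s1, s2, s3, s4, s5, s7}; Z2 = {s1, s3, s4, s5, s7}; fixed.
Sat(EG r) = {s1, s3, s4, s5, s7}
|Sat(EG r)| = |{s1, s3, s4, s5, s7}| = 5.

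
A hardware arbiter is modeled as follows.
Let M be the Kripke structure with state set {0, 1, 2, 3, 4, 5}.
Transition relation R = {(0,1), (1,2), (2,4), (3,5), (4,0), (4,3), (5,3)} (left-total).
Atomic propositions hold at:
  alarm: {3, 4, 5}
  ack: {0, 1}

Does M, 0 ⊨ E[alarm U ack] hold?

E[alarm U ack]: least fixpoint, start Z0 = Sat(ack) = {0, 1}, add states in Sat(alarm) with some successor in Z. Z1 = {0, 1, 4}; fixed.
Sat(E[alarm U ack]) = {0, 1, 4}
0 ∈ Sat(E[alarm U ack]) = {0, 1, 4}, so the formula holds at 0.

Yes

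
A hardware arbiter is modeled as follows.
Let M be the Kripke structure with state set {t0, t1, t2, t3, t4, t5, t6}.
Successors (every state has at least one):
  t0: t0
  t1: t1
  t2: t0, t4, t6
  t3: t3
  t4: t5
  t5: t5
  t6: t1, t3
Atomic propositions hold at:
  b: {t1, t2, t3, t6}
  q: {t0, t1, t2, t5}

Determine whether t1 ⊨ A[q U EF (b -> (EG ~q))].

No

Sat(~q) = {t3, t4, t6}
EG ~q: greatest fixpoint, start Z0 = {t3, t4, t6}, keep only states in Sat with some successor in Z. Z1 = {t3, t6}; fixed.
Sat(EG ~q) = {t3, t6}
Sat(b -> (EG ~q)) = {t0, t3, t4, t5, t6}
EF (b -> (EG ~q)): least fixpoint, start Z0 = {t0, t3, t4, t5, t6}, add states with some successor in Z. Z1 = {t0, t2, t3, t4, t5, t6}; fixed.
Sat(EF (b -> (EG ~q))) = {t0, t2, t3, t4, t5, t6}
A[q U EF (b -> (EG ~q))]: least fixpoint, start Z0 = Sat(EF (b -> (EG ~q))) = {t0, t2, t3, t4, t5, t6}, add states in Sat(q) with every successor in Z. Already a fixed point.
Sat(A[q U EF (b -> (EG ~q))]) = {t0, t2, t3, t4, t5, t6}
t1 ∉ Sat(A[q U EF (b -> (EG ~q))]) = {t0, t2, t3, t4, t5, t6}, so the formula does not hold at t1.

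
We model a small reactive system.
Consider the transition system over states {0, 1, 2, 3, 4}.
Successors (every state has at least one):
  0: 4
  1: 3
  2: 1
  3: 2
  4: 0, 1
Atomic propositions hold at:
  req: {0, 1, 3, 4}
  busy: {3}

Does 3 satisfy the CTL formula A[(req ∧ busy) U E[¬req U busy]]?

Sat(req ∧ busy) = {3}
Sat(¬req) = {2}
E[¬req U busy]: least fixpoint, start Z0 = Sat(busy) = {3}, add states in Sat(¬req) with some successor in Z. Already a fixed point.
Sat(E[¬req U busy]) = {3}
A[(req ∧ busy) U E[¬req U busy]]: least fixpoint, start Z0 = Sat(E[¬req U busy]) = {3}, add states in Sat(req ∧ busy) with every successor in Z. Already a fixed point.
Sat(A[(req ∧ busy) U E[¬req U busy]]) = {3}
3 ∈ Sat(A[(req ∧ busy) U E[¬req U busy]]) = {3}, so the formula holds at 3.

Yes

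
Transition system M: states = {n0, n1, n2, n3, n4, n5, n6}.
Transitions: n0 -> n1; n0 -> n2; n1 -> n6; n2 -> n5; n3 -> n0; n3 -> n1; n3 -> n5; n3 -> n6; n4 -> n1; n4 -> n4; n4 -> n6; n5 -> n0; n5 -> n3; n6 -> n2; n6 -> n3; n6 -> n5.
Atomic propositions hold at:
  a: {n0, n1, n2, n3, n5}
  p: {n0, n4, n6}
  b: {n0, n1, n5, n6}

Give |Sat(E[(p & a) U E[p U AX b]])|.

Sat(p & a) = {n0}
Sat(AX b) = {s : every successor in {n0, n1, n5, n6}} = {n1, n2, n3}
E[p U AX b]: least fixpoint, start Z0 = Sat(AX b) = {n1, n2, n3}, add states in Sat(p) with some successor in Z. Z1 = {n0, n1, n2, n3, n4, n6}; fixed.
Sat(E[p U AX b]) = {n0, n1, n2, n3, n4, n6}
E[(p & a) U E[p U AX b]]: least fixpoint, start Z0 = Sat(E[p U AX b]) = {n0, n1, n2, n3, n4, n6}, add states in Sat(p & a) with some successor in Z. Already a fixed point.
Sat(E[(p & a) U E[p U AX b]]) = {n0, n1, n2, n3, n4, n6}
|Sat(E[(p & a) U E[p U AX b]])| = |{n0, n1, n2, n3, n4, n6}| = 6.

6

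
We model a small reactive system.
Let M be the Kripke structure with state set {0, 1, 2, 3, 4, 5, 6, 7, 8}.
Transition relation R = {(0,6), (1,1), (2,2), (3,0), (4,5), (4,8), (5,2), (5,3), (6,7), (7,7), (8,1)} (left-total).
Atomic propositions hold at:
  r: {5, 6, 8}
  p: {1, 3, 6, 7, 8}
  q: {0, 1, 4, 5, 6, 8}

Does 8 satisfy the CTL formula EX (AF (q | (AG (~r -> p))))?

Yes

Sat(~r) = {0, 1, 2, 3, 4, 7}
Sat(~r -> p) = {1, 3, 5, 6, 7, 8}
AG (~r -> p): greatest fixpoint, start Z0 = {1, 3, 5, 6, 7, 8}, keep only states in Sat with every successor in Z. Z1 = {1, 6, 7, 8}; fixed.
Sat(AG (~r -> p)) = {1, 6, 7, 8}
Sat(q | (AG (~r -> p))) = {0, 1, 4, 5, 6, 7, 8}
AF (q | (AG (~r -> p))): least fixpoint, start Z0 = {0, 1, 4, 5, 6, 7, 8}, add states with every successor in Z. Z1 = {0, 1, 3, 4, 5, 6, 7, 8}; fixed.
Sat(AF (q | (AG (~r -> p)))) = {0, 1, 3, 4, 5, 6, 7, 8}
Sat(EX (AF (q | (AG (~r -> p))))) = {s : some successor in {0, 1, 3, 4, 5, 6, 7, 8}} = {0, 1, 3, 4, 5, 6, 7, 8}
8 ∈ Sat(EX (AF (q | (AG (~r -> p))))) = {0, 1, 3, 4, 5, 6, 7, 8}, so the formula holds at 8.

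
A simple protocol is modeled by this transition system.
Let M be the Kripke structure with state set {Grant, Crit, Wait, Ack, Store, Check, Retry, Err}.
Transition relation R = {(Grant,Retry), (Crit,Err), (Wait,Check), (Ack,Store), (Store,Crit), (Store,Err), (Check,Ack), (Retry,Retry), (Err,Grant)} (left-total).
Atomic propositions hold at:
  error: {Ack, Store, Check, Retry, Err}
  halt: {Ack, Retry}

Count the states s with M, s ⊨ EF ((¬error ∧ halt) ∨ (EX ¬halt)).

6

Sat(¬error) = {Grant, Crit, Wait}
Sat(¬error ∧ halt) = ∅
Sat(¬halt) = {Grant, Crit, Wait, Store, Check, Err}
Sat(EX ¬halt) = {s : some successor in {Grant, Crit, Wait, Store, Check, Err}} = {Crit, Wait, Ack, Store, Err}
Sat((¬error ∧ halt) ∨ (EX ¬halt)) = {Crit, Wait, Ack, Store, Err}
EF ((¬error ∧ halt) ∨ (EX ¬halt)): least fixpoint, start Z0 = {Crit, Wait, Ack, Store, Err}, add states with some successor in Z. Z1 = {Crit, Wait, Ack, Store, Check, Err}; fixed.
Sat(EF ((¬error ∧ halt) ∨ (EX ¬halt))) = {Crit, Wait, Ack, Store, Check, Err}
|Sat(EF ((¬error ∧ halt) ∨ (EX ¬halt)))| = |{Crit, Wait, Ack, Store, Check, Err}| = 6.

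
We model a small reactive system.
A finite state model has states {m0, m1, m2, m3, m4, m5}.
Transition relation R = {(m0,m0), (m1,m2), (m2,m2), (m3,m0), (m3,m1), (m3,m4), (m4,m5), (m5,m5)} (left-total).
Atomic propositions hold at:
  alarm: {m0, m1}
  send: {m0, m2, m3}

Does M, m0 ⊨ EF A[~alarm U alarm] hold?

Sat(~alarm) = {m2, m3, m4, m5}
A[~alarm U alarm]: least fixpoint, start Z0 = Sat(alarm) = {m0, m1}, add states in Sat(~alarm) with every successor in Z. Already a fixed point.
Sat(A[~alarm U alarm]) = {m0, m1}
EF A[~alarm U alarm]: least fixpoint, start Z0 = {m0, m1}, add states with some successor in Z. Z1 = {m0, m1, m3}; fixed.
Sat(EF A[~alarm U alarm]) = {m0, m1, m3}
m0 ∈ Sat(EF A[~alarm U alarm]) = {m0, m1, m3}, so the formula holds at m0.

Yes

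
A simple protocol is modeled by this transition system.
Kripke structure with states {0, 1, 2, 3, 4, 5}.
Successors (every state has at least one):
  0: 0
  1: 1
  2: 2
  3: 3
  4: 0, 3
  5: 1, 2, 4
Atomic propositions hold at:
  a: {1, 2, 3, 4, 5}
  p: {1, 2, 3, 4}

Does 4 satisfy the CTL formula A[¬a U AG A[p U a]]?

No

Sat(¬a) = {0}
A[p U a]: least fixpoint, start Z0 = Sat(a) = {1, 2, 3, 4, 5}, add states in Sat(p) with every successor in Z. Already a fixed point.
Sat(A[p U a]) = {1, 2, 3, 4, 5}
AG A[p U a]: greatest fixpoint, start Z0 = {1, 2, 3, 4, 5}, keep only states in Sat with every successor in Z. Z1 = {1, 2, 3, 5}; Z2 = {1, 2, 3}; fixed.
Sat(AG A[p U a]) = {1, 2, 3}
A[¬a U AG A[p U a]]: least fixpoint, start Z0 = Sat(AG A[p U a]) = {1, 2, 3}, add states in Sat(¬a) with every successor in Z. Already a fixed point.
Sat(A[¬a U AG A[p U a]]) = {1, 2, 3}
4 ∉ Sat(A[¬a U AG A[p U a]]) = {1, 2, 3}, so the formula does not hold at 4.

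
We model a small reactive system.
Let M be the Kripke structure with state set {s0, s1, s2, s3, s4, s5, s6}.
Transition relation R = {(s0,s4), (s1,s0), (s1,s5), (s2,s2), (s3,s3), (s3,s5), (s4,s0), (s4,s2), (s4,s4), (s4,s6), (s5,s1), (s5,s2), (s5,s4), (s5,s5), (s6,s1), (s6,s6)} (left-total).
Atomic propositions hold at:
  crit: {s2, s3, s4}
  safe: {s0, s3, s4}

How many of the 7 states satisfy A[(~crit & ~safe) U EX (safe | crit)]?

Sat(~crit) = {s0, s1, s5, s6}
Sat(~safe) = {s1, s2, s5, s6}
Sat(~crit & ~safe) = {s1, s5, s6}
Sat(safe | crit) = {s0, s2, s3, s4}
Sat(EX (safe | crit)) = {s : some successor in {s0, s2, s3, s4}} = {s0, s1, s2, s3, s4, s5}
A[(~crit & ~safe) U EX (safe | crit)]: least fixpoint, start Z0 = Sat(EX (safe | crit)) = {s0, s1, s2, s3, s4, s5}, add states in Sat(~crit & ~safe) with every successor in Z. Already a fixed point.
Sat(A[(~crit & ~safe) U EX (safe | crit)]) = {s0, s1, s2, s3, s4, s5}
|Sat(A[(~crit & ~safe) U EX (safe | crit)])| = |{s0, s1, s2, s3, s4, s5}| = 6.

6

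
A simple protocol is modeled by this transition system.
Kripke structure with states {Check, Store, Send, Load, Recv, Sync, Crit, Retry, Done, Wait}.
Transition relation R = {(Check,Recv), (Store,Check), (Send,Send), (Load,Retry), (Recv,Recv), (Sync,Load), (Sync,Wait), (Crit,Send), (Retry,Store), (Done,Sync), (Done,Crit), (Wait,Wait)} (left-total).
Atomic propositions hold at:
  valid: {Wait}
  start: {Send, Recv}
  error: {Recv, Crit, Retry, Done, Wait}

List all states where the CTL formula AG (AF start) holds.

{Check, Store, Send, Load, Recv, Crit, Retry}

AF start: least fixpoint, start Z0 = {Send, Recv}, add states with every successor in Z. Z1 = {Check, Send, Recv, Crit}; Z2 = {Check, Store, Send, Recv, Crit}; Z3 = {Check, Store, Send, Recv, Crit, Retry}; Z4 = {Check, Store, Send, Load, Recv, Crit, Retry}; fixed.
Sat(AF start) = {Check, Store, Send, Load, Recv, Crit, Retry}
AG (AF start): greatest fixpoint, start Z0 = {Check, Store, Send, Load, Recv, Crit, Retry}, keep only states in Sat with every successor in Z. Already a fixed point.
Sat(AG (AF start)) = {Check, Store, Send, Load, Recv, Crit, Retry}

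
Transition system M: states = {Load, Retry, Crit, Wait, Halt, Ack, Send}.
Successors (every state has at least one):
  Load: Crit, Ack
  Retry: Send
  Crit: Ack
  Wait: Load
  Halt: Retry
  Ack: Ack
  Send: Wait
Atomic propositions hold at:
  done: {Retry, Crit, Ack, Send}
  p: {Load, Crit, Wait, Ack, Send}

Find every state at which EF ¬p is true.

Sat(¬p) = {Retry, Halt}
EF ¬p: least fixpoint, start Z0 = {Retry, Halt}, add states with some successor in Z. Already a fixed point.
Sat(EF ¬p) = {Retry, Halt}

{Retry, Halt}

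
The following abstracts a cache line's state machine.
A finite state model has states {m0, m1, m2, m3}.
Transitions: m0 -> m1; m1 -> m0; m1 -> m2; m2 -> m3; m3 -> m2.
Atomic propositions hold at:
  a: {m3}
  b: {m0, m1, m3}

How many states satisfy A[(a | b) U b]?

3

Sat(a | b) = {m0, m1, m3}
A[(a | b) U b]: least fixpoint, start Z0 = Sat(b) = {m0, m1, m3}, add states in Sat(a | b) with every successor in Z. Already a fixed point.
Sat(A[(a | b) U b]) = {m0, m1, m3}
|Sat(A[(a | b) U b])| = |{m0, m1, m3}| = 3.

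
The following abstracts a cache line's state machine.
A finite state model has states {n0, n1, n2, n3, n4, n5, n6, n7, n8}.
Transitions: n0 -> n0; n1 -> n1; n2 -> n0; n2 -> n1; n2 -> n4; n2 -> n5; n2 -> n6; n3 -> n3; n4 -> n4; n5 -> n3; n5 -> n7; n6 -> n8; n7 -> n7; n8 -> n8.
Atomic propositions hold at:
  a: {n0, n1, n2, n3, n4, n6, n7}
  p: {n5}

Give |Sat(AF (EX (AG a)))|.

AG a: greatest fixpoint, start Z0 = {n0, n1, n2, n3, n4, n6, n7}, keep only states in Sat with every successor in Z. Z1 = {n0, n1, n3, n4, n7}; fixed.
Sat(AG a) = {n0, n1, n3, n4, n7}
Sat(EX (AG a)) = {s : some successor in {n0, n1, n3, n4, n7}} = {n0, n1, n2, n3, n4, n5, n7}
AF (EX (AG a)): least fixpoint, start Z0 = {n0, n1, n2, n3, n4, n5, n7}, add states with every successor in Z. Already a fixed point.
Sat(AF (EX (AG a))) = {n0, n1, n2, n3, n4, n5, n7}
|Sat(AF (EX (AG a)))| = |{n0, n1, n2, n3, n4, n5, n7}| = 7.

7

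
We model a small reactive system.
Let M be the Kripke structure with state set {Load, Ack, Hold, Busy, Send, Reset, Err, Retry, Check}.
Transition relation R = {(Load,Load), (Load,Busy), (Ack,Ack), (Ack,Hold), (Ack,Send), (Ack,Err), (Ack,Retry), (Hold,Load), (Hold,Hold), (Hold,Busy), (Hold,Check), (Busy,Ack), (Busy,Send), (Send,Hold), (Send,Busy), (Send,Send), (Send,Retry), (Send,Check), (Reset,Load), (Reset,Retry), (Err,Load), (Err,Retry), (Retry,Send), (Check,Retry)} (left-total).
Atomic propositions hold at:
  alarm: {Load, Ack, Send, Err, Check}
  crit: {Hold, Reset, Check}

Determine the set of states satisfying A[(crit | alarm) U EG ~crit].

Sat(crit | alarm) = {Load, Ack, Hold, Send, Reset, Err, Check}
Sat(~crit) = {Load, Ack, Busy, Send, Err, Retry}
EG ~crit: greatest fixpoint, start Z0 = {Load, Ack, Busy, Send, Err, Retry}, keep only states in Sat with some successor in Z. Already a fixed point.
Sat(EG ~crit) = {Load, Ack, Busy, Send, Err, Retry}
A[(crit | alarm) U EG ~crit]: least fixpoint, start Z0 = Sat(EG ~crit) = {Load, Ack, Busy, Send, Err, Retry}, add states in Sat(crit | alarm) with every successor in Z. Z1 = {Load, Ack, Busy, Send, Reset, Err, Retry, Check}; fixed.
Sat(A[(crit | alarm) U EG ~crit]) = {Load, Ack, Busy, Send, Reset, Err, Retry, Check}

{Load, Ack, Busy, Send, Reset, Err, Retry, Check}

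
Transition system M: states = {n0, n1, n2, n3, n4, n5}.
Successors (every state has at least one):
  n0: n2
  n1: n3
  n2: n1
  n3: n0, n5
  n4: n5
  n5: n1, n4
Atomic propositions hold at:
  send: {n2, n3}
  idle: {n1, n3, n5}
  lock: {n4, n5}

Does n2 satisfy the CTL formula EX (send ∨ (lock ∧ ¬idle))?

Sat(¬idle) = {n0, n2, n4}
Sat(lock ∧ ¬idle) = {n4}
Sat(send ∨ (lock ∧ ¬idle)) = {n2, n3, n4}
Sat(EX (send ∨ (lock ∧ ¬idle))) = {s : some successor in {n2, n3, n4}} = {n0, n1, n5}
n2 ∉ Sat(EX (send ∨ (lock ∧ ¬idle))) = {n0, n1, n5}, so the formula does not hold at n2.

No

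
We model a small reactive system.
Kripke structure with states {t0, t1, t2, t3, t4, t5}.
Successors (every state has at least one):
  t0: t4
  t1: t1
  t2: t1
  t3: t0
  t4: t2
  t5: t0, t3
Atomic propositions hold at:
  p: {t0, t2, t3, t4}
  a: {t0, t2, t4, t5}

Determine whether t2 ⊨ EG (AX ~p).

Sat(~p) = {t1, t5}
Sat(AX ~p) = {s : every successor in {t1, t5}} = {t1, t2}
EG (AX ~p): greatest fixpoint, start Z0 = {t1, t2}, keep only states in Sat with some successor in Z. Already a fixed point.
Sat(EG (AX ~p)) = {t1, t2}
t2 ∈ Sat(EG (AX ~p)) = {t1, t2}, so the formula holds at t2.

Yes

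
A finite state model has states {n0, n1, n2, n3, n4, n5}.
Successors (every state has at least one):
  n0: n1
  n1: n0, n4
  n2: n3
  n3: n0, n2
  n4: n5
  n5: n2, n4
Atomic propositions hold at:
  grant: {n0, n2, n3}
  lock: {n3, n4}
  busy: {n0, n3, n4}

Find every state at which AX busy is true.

Sat(AX busy) = {s : every successor in {n0, n3, n4}} = {n1, n2}

{n1, n2}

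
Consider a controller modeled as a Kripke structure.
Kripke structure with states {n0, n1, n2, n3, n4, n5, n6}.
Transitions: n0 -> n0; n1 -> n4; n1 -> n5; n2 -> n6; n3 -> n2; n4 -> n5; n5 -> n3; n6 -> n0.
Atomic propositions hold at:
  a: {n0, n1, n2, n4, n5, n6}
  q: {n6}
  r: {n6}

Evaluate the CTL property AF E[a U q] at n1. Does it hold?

E[a U q]: least fixpoint, start Z0 = Sat(q) = {n6}, add states in Sat(a) with some successor in Z. Z1 = {n2, n6}; fixed.
Sat(E[a U q]) = {n2, n6}
AF E[a U q]: least fixpoint, start Z0 = {n2, n6}, add states with every successor in Z. Z1 = {n2, n3, n6}; Z2 = {n2, n3, n5, n6}; Z3 = {n2, n3, n4, n5, n6}; Z4 = {n1, n2, n3, n4, n5, n6}; fixed.
Sat(AF E[a U q]) = {n1, n2, n3, n4, n5, n6}
n1 ∈ Sat(AF E[a U q]) = {n1, n2, n3, n4, n5, n6}, so the formula holds at n1.

Yes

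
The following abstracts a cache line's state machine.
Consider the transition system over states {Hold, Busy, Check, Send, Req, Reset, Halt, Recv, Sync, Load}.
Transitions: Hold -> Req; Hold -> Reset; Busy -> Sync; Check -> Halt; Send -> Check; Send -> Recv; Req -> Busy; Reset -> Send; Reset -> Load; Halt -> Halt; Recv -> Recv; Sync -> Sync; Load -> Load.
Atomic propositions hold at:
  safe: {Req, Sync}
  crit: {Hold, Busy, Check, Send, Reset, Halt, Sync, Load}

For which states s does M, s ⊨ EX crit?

Sat(EX crit) = {s : some successor in {Hold, Busy, Check, Send, Reset, Halt, Sync, Load}} = {Hold, Busy, Check, Send, Req, Reset, Halt, Sync, Load}

{Hold, Busy, Check, Send, Req, Reset, Halt, Sync, Load}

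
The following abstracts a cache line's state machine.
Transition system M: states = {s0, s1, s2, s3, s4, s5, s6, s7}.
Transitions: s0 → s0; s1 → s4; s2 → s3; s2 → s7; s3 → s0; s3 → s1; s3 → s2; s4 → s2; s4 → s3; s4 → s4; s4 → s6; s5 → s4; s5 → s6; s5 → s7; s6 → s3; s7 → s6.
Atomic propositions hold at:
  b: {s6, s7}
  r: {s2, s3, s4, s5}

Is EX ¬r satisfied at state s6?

No

Sat(¬r) = {s0, s1, s6, s7}
Sat(EX ¬r) = {s : some successor in {s0, s1, s6, s7}} = {s0, s2, s3, s4, s5, s7}
s6 ∉ Sat(EX ¬r) = {s0, s2, s3, s4, s5, s7}, so the formula does not hold at s6.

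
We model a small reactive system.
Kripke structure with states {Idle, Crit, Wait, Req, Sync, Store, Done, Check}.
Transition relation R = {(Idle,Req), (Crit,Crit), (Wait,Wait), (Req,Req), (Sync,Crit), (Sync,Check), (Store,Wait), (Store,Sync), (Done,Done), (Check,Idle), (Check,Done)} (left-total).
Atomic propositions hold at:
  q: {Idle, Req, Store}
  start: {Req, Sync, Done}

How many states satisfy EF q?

5

EF q: least fixpoint, start Z0 = {Idle, Req, Store}, add states with some successor in Z. Z1 = {Idle, Req, Store, Check}; Z2 = {Idle, Req, Sync, Store, Check}; fixed.
Sat(EF q) = {Idle, Req, Sync, Store, Check}
|Sat(EF q)| = |{Idle, Req, Sync, Store, Check}| = 5.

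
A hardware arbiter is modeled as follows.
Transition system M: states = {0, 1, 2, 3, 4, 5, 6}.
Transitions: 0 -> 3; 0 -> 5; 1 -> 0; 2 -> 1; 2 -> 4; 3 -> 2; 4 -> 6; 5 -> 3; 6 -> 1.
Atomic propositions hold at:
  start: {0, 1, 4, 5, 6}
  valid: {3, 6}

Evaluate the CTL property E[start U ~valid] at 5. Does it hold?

Sat(~valid) = {0, 1, 2, 4, 5}
E[start U ~valid]: least fixpoint, start Z0 = Sat(~valid) = {0, 1, 2, 4, 5}, add states in Sat(start) with some successor in Z. Z1 = {0, 1, 2, 4, 5, 6}; fixed.
Sat(E[start U ~valid]) = {0, 1, 2, 4, 5, 6}
5 ∈ Sat(E[start U ~valid]) = {0, 1, 2, 4, 5, 6}, so the formula holds at 5.

Yes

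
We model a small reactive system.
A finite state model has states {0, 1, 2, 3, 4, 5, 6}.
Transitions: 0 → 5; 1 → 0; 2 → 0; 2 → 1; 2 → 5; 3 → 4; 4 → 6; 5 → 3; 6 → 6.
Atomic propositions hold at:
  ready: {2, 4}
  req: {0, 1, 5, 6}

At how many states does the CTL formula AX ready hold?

Sat(AX ready) = {s : every successor in {2, 4}} = {3}
|Sat(AX ready)| = |{3}| = 1.

1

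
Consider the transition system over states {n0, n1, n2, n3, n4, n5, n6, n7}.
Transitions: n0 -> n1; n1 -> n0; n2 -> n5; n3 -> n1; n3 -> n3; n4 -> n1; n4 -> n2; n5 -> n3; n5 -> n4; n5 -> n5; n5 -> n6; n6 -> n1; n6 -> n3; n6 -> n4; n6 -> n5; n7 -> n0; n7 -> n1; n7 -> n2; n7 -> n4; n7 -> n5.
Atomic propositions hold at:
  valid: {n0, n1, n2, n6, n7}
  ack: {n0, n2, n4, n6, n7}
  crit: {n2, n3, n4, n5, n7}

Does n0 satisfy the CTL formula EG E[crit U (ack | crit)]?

No

Sat(ack | crit) = {n0, n2, n3, n4, n5, n6, n7}
E[crit U (ack | crit)]: least fixpoint, start Z0 = Sat((ack | crit)) = {n0, n2, n3, n4, n5, n6, n7}, add states in Sat(crit) with some successor in Z. Already a fixed point.
Sat(E[crit U (ack | crit)]) = {n0, n2, n3, n4, n5, n6, n7}
EG E[crit U (ack | crit)]: greatest fixpoint, start Z0 = {n0, n2, n3, n4, n5, n6, n7}, keep only states in Sat with some successor in Z. Z1 = {n2, n3, n4, n5, n6, n7}; fixed.
Sat(EG E[crit U (ack | crit)]) = {n2, n3, n4, n5, n6, n7}
n0 ∉ Sat(EG E[crit U (ack | crit)]) = {n2, n3, n4, n5, n6, n7}, so the formula does not hold at n0.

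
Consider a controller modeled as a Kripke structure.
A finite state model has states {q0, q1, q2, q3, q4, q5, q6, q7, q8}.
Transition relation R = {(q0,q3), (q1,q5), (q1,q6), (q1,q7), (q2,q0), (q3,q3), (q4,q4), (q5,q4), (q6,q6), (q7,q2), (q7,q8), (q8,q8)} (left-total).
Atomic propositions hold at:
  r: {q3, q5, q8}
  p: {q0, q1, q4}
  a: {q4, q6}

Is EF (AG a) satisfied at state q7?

No

AG a: greatest fixpoint, start Z0 = {q4, q6}, keep only states in Sat with every successor in Z. Already a fixed point.
Sat(AG a) = {q4, q6}
EF (AG a): least fixpoint, start Z0 = {q4, q6}, add states with some successor in Z. Z1 = {q1, q4, q5, q6}; fixed.
Sat(EF (AG a)) = {q1, q4, q5, q6}
q7 ∉ Sat(EF (AG a)) = {q1, q4, q5, q6}, so the formula does not hold at q7.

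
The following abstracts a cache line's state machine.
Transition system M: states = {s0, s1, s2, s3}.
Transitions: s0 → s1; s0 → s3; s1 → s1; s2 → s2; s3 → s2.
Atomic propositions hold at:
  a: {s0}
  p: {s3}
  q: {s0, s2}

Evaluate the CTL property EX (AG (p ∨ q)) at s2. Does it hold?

Sat(p ∨ q) = {s0, s2, s3}
AG (p ∨ q): greatest fixpoint, start Z0 = {s0, s2, s3}, keep only states in Sat with every successor in Z. Z1 = {s2, s3}; fixed.
Sat(AG (p ∨ q)) = {s2, s3}
Sat(EX (AG (p ∨ q))) = {s : some successor in {s2, s3}} = {s0, s2, s3}
s2 ∈ Sat(EX (AG (p ∨ q))) = {s0, s2, s3}, so the formula holds at s2.

Yes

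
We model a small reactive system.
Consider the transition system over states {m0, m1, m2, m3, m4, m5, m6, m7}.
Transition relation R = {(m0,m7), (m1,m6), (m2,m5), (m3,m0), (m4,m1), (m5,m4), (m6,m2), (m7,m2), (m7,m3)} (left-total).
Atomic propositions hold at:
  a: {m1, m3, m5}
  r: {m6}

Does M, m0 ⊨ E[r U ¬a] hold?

Sat(¬a) = {m0, m2, m4, m6, m7}
E[r U ¬a]: least fixpoint, start Z0 = Sat(¬a) = {m0, m2, m4, m6, m7}, add states in Sat(r) with some successor in Z. Already a fixed point.
Sat(E[r U ¬a]) = {m0, m2, m4, m6, m7}
m0 ∈ Sat(E[r U ¬a]) = {m0, m2, m4, m6, m7}, so the formula holds at m0.

Yes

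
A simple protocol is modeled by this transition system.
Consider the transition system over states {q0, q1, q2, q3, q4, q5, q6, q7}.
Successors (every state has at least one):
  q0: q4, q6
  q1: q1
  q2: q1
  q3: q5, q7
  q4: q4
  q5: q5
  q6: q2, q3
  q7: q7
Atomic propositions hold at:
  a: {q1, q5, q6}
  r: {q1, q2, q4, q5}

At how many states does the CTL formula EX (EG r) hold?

EG r: greatest fixpoint, start Z0 = {q1, q2, q4, q5}, keep only states in Sat with some successor in Z. Already a fixed point.
Sat(EG r) = {q1, q2, q4, q5}
Sat(EX (EG r)) = {s : some successor in {q1, q2, q4, q5}} = {q0, q1, q2, q3, q4, q5, q6}
|Sat(EX (EG r))| = |{q0, q1, q2, q3, q4, q5, q6}| = 7.

7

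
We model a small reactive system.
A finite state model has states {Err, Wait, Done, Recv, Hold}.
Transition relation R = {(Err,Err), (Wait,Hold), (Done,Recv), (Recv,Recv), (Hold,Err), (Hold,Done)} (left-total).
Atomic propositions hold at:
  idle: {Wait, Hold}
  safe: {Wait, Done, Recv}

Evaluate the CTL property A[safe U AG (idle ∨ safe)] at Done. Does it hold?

Yes

Sat(idle ∨ safe) = {Wait, Done, Recv, Hold}
AG (idle ∨ safe): greatest fixpoint, start Z0 = {Wait, Done, Recv, Hold}, keep only states in Sat with every successor in Z. Z1 = {Wait, Done, Recv}; Z2 = {Done, Recv}; fixed.
Sat(AG (idle ∨ safe)) = {Done, Recv}
A[safe U AG (idle ∨ safe)]: least fixpoint, start Z0 = Sat(AG (idle ∨ safe)) = {Done, Recv}, add states in Sat(safe) with every successor in Z. Already a fixed point.
Sat(A[safe U AG (idle ∨ safe)]) = {Done, Recv}
Done ∈ Sat(A[safe U AG (idle ∨ safe)]) = {Done, Recv}, so the formula holds at Done.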